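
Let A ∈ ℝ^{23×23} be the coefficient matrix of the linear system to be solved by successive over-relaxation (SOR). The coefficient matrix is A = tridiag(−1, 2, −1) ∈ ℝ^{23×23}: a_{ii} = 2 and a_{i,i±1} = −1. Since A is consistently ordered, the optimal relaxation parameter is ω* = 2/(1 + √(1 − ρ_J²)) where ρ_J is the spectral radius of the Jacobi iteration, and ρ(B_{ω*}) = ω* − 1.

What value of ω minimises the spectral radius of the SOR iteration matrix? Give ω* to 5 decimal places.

spectrum of D⁻¹(L+U) = {cos(kπ/24) : 1≤k≤23}; ρ_J = cos(π/24) = 0.99144.
√(1−ρ_J²) simplifies to sin(π/24) = 0.130526.
Young: ω* = 2/(1+√(1−ρ_J²)) = 2/(1+0.130526) = 2/1.130526 = 1.76909.
At ω = 1.76909 every |λ(B_ω)| = ω−1, so ρ_SOR = 0.76909.

ω* = 1.76909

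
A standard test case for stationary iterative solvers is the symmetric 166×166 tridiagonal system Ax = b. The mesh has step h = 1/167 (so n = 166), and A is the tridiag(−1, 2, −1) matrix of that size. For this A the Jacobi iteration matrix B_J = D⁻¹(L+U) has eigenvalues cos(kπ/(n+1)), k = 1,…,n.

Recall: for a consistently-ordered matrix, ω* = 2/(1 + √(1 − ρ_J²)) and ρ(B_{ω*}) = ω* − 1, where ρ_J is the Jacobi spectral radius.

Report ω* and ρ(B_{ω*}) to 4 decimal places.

spectrum of D⁻¹(L+U) = {cos(kπ/167) : 1≤k≤166}; ρ_J = cos(π/167) = 0.9998.
√(1−ρ_J²) = |sin(π/167)| = 0.01881
ω* = 2/(1+0.01881) = 1.9631
[ρ_SOR] ω* − 1 = 0.9631.

ω* = 1.9631, ρ_SOR = 0.9631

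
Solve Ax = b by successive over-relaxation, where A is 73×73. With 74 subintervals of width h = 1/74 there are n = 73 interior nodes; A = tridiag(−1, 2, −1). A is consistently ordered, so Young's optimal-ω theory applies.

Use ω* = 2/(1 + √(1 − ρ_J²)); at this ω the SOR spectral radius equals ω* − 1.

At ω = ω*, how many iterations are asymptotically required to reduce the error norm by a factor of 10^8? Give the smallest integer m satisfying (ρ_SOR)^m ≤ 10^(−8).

With n=73, ρ(Jacobi) = cos(π/74) = 0.9990990.
1 − cos²(π/74) = sin²(π/74) ⇒ √(1−ρ_J²) = sin(π/74) = 0.0424412.
So ω* = 2/1.0424412 = 1.9185734 (Young).
and ρ(B_{ω*}) = 1.9185734 − 1 = 0.9185734.
ρ_SOR^m ≤ 10^(−8) ⇔ m ≥ 8·ln10/(−ln 0.9185734) = 18.4207/0.0849335 = 216.884; m = ⌈216.884⌉ = 217.

m = 217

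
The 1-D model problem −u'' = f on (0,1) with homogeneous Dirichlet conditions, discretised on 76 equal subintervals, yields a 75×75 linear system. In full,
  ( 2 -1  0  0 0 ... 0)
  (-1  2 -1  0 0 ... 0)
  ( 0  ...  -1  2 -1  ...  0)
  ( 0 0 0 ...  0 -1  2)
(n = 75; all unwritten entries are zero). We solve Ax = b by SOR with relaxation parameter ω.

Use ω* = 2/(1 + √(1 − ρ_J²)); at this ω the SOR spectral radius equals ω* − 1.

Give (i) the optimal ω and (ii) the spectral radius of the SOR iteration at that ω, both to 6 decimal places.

spectrum of D⁻¹(L+U) = {cos(kπ/76) : 1≤k≤75}; ρ_J = cos(π/76) = 0.999146.
√(1−ρ_J²) simplifies to sin(π/76) = 0.0413250.
Then 2/(1+√(1−ρ_J²)) = 2/(1+0.0413250); ω* = 2/1.0413250 = 1.920630.
[ρ_SOR] ω* − 1 = 0.920630.

ω* = 1.920630, ρ_SOR = 0.920630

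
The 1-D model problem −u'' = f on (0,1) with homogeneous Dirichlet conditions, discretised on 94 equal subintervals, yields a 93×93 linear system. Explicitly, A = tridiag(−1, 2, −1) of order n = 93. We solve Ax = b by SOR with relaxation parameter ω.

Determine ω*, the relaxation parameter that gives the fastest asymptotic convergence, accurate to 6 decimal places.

ω* = 1.935331

n=93: λ(B_J) = 1 − λ(A)/2 = cos(kπ/94); k=1 gives ρ_J = 0.999442.
root = sin(π/94) = 0.0334150  (since 1−cos² = sin²).
ω* = 2/(1+0.0334150) = 1.935331
and ρ(B_{ω*}) = 1.935331 − 1 = 0.935331.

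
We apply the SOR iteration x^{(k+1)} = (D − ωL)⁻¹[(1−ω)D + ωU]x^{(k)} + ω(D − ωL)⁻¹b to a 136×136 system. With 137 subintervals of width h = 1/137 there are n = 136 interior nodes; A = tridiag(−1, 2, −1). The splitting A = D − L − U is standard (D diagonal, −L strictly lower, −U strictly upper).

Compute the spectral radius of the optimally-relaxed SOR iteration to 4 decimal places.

spectrum of D⁻¹(L+U) = {cos(kπ/137) : 1≤k≤136}; ρ_J = cos(π/137) = 0.9997.
√(1−ρ_J²) simplifies to sin(π/137) = 0.02293.
[ω*] 2 ÷ (1 + 0.02293) = 2 ÷ 1.02293 = 1.9552.
ρ(B_{ω*}) = ω*−1 = 0.9552

ρ_SOR = 0.9552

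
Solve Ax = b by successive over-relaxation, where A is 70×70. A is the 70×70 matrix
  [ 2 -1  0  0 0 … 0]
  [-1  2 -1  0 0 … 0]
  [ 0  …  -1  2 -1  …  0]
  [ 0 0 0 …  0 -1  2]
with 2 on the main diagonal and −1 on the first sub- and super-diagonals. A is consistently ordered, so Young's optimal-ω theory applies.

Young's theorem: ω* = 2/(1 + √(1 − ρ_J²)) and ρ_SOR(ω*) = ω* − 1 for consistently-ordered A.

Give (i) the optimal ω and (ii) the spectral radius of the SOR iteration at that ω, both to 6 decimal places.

ρ_J = max_k |cos(kπ/71)| = cos(π/71) = 0.999021
√(1−ρ_J²) = |sin(π/71)| = 0.0442333
ω* = 2 / (1 + 0.0442333) = 2 / 1.0442333 ≈ 1.915281.
At ω = 1.915281 every |λ(B_ω)| = ω−1, so ρ_SOR = 0.915281.

ω* = 1.915281, ρ_SOR = 0.915281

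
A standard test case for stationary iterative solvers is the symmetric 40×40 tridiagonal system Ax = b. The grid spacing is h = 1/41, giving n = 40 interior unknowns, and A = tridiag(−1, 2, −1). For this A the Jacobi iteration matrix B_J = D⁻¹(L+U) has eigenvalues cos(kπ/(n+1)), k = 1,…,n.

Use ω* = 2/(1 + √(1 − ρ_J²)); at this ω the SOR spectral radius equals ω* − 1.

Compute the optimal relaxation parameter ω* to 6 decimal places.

ω* = 1.857788

B_J for the 40×40 system has eigenvalues cos(kπ/41); ρ_J = cos(π/41) = 0.997066.
root = sin(π/41) = 0.0765493  (since 1−cos² = sin²).
So ω* = 2/1.0765493 = 1.857788 (Young).
At ω = 1.857788 every |λ(B_ω)| = ω−1, so ρ_SOR = 0.857788.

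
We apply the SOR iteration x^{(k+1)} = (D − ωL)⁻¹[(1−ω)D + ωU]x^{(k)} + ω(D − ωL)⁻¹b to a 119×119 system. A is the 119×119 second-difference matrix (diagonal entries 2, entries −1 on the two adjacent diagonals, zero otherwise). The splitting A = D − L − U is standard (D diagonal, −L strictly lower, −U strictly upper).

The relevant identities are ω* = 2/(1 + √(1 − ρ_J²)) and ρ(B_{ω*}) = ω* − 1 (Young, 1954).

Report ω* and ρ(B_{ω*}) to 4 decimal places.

spectrum of D⁻¹(L+U) = {cos(kπ/120) : 1≤k≤119}; ρ_J = cos(π/120) = 0.9997.
√(1−ρ_J²) simplifies to sin(π/120) = 0.02618.
So ω* = 2/1.02618 = 1.9490 (Young).
At ω = 1.9490 every |λ(B_ω)| = ω−1, so ρ_SOR = 0.9490.

ω* = 1.9490, ρ_SOR = 0.9490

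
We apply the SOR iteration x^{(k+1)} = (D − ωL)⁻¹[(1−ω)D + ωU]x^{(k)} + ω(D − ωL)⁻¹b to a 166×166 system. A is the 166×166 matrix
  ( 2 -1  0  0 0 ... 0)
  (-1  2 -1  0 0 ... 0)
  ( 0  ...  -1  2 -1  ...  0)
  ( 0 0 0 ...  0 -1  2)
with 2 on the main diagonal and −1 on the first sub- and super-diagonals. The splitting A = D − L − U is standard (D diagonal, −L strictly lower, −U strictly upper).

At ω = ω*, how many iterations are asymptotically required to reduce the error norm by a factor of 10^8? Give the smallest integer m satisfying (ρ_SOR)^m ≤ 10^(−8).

[ρ_J] n=166: ρ(B_J) = cos(π/(n+1)) = cos(π/167) = 0.9998231.
√(1 − cos²(π/167)) = sin(π/167) ≈ 0.0188108.
Young: ω* = 2/(1+√(1−ρ_J²)) = 2/(1+0.0188108) = 2/1.0188108 = 1.9630730.
Hence ρ(B_{ω*}) = 1.9630730 − 1 = 0.9630730.
m ≥ 8·ln10 / (−ln 0.9630730) = 489.572; smallest integer m = 490.

m = 490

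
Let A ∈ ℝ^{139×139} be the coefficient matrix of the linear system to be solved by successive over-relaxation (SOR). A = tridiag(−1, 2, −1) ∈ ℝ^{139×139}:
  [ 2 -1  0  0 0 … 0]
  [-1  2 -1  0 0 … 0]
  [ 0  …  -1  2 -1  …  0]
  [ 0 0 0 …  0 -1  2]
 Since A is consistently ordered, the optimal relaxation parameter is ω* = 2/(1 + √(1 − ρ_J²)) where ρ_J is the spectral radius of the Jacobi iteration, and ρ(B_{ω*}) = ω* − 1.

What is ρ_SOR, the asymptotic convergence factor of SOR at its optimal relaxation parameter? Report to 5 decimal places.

ρ_J = max_k |cos(kπ/140)| = cos(π/140) = 0.99975
root = sin(π/140) = 0.022438  (since 1−cos² = sin²).
ω* = 2/(1+0.022438) = 1.95611
Hence ρ(B_{ω*}) = 1.95611 − 1 = 0.95611.

ρ_SOR = 0.95611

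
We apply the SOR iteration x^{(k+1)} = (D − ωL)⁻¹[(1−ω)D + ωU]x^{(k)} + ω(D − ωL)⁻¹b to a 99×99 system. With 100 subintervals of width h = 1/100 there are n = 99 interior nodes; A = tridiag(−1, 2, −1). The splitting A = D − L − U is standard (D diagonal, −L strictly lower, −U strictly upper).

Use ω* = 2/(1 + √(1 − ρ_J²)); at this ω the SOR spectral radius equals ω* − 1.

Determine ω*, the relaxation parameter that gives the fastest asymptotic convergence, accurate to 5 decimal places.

½·tridiag(1,0,1) at n=99: λ_k = cos(kπ/100); max |λ| at k=1 ⇒ ρ_J = cos(π/100) ≈ 0.99951.
√(1−ρ_J²) simplifies to sin(π/100) = 0.031411.
Young: ω* = 2/(1+√(1−ρ_J²)) = 2/(1+0.031411) = 2/1.031411 = 1.93909.
and ρ(B_{ω*}) = 1.93909 − 1 = 0.93909.

ω* = 1.93909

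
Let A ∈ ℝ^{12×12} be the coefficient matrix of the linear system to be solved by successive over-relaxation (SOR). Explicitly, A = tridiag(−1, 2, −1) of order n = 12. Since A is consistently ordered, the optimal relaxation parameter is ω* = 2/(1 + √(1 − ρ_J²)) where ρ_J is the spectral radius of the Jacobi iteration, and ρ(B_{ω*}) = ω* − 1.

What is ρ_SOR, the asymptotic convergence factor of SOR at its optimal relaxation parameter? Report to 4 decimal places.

ρ_SOR = 0.6138

spectrum of D⁻¹(L+U) = {cos(kπ/13) : 1≤k≤12}; ρ_J = cos(π/13) = 0.9709.
1 − cos²(π/13) = sin²(π/13) ⇒ √(1−ρ_J²) = sin(π/13) = 0.23932.
ω* = 2/(1 + 0.23932) = 2/1.23932 = 1.6138.
and ρ(B_{ω*}) = 1.6138 − 1 = 0.6138.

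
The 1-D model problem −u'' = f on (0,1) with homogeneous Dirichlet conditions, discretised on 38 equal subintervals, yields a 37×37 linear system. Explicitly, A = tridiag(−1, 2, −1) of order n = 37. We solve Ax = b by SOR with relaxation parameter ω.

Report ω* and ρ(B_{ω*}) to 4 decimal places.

B_J for the 37×37 system has eigenvalues cos(kπ/38); ρ_J = cos(π/38) = 0.9966.
1 − cos²(π/38) = sin²(π/38) ⇒ √(1−ρ_J²) = sin(π/38) = 0.08258.
[ω*] 2 ÷ (1 + 0.08258) = 2 ÷ 1.08258 = 1.8474.
ρ_SOR = ω* − 1 ≈ 0.8474.

ω* = 1.8474, ρ_SOR = 0.8474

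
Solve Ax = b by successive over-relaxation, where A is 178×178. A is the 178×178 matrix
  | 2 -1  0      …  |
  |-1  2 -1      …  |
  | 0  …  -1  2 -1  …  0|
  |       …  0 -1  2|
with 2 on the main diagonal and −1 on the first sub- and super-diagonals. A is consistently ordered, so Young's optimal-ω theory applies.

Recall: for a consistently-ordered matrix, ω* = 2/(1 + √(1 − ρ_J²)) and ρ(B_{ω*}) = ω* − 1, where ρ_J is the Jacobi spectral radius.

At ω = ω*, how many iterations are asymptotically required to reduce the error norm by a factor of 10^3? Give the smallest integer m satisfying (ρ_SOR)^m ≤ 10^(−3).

m = 197

ρ_J = max_k |cos(kπ/179)| = cos(π/179) = 0.9998460
1 − cos²(π/179) = sin²(π/179) ⇒ √(1−ρ_J²) = sin(π/179) = 0.0175499.
ω* = 2/(1+0.0175499) = 1.9655056
At ω = 1.9655056 every |λ(B_ω)| = ω−1, so ρ_SOR = 0.9655056.
m ≥ 3·ln10 / (−ln 0.9655056) = 196.783; smallest integer m = 197.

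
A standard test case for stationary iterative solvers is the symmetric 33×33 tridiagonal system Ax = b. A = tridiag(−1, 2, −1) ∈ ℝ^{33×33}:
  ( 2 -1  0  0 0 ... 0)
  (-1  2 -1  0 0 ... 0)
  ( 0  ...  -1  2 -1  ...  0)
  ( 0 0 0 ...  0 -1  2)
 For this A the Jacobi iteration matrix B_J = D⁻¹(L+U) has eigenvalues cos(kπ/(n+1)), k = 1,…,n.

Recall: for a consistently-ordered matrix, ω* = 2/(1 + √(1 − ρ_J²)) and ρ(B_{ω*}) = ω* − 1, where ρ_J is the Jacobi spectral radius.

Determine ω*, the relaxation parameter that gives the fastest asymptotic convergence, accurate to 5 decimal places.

[ρ_J] n=33: ρ(B_J) = cos(π/(n+1)) = cos(π/34) = 0.99573.
√(1−ρ_J²) = |sin(π/34)| = 0.092268
Then 2/(1+√(1−ρ_J²)) = 2/(1+0.092268); ω* = 2/1.092268 = 1.83105.
Hence ρ(B_{ω*}) = 1.83105 − 1 = 0.83105.

ω* = 1.83105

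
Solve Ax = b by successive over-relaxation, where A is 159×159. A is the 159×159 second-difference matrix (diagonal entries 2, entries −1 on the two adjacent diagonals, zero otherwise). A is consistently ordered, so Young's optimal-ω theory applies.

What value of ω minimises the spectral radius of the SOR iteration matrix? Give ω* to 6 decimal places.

n=159: λ(B_J) = 1 − λ(A)/2 = cos(kπ/160); k=1 gives ρ_J = 0.999807.
√(1−ρ_J²) simplifies to sin(π/160) = 0.0196337.
So ω* = 2/1.0196337 = 1.961489 (Young).
[ρ_SOR] ω* − 1 = 0.961489.

ω* = 1.961489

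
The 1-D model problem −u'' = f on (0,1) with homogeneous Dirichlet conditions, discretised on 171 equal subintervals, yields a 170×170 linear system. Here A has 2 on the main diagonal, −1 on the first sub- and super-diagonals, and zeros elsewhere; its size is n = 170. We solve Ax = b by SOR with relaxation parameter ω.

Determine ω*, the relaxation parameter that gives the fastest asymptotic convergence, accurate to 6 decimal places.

ω* = 1.963921

½·tridiag(1,0,1) at n=170: λ_k = cos(kπ/171); max |λ| at k=1 ⇒ ρ_J = cos(π/171) ≈ 0.999831.
root = sin(π/171) = 0.0183709  (since 1−cos² = sin²).
ω* = 2 / (1 + 0.0183709) = 2 / 1.0183709 ≈ 1.963921.
ρ_SOR = ω* − 1 ≈ 0.963921.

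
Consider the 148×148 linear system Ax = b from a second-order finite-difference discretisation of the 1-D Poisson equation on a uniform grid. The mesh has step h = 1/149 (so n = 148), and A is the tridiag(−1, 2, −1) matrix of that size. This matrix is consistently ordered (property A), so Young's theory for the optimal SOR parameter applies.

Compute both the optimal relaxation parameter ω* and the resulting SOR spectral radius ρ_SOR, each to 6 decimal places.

ω* = 1.958705, ρ_SOR = 0.958705

ρ_J = max_k |cos(kπ/149)| = cos(π/149) = 0.999778
√(1−ρ_J²) = |sin(π/149)| = 0.0210830
So ω* = 2/1.0210830 = 1.958705 (Young).
ρ(B_{ω*}) = ω*−1 = 0.958705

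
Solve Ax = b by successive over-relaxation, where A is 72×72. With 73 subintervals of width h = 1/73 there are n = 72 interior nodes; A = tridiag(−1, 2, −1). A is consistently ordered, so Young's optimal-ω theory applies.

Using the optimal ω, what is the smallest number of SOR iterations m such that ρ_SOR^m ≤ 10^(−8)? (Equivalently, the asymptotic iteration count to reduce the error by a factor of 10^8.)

m = 214

[ρ_J] n=72: ρ(B_J) = cos(π/(n+1)) = cos(π/73) = 0.9990741.
√(1 − cos²(π/73)) = sin(π/73) ≈ 0.0430222.
So ω* = 2/1.0430222 = 1.9175047 (Young).
and ρ(B_{ω*}) = 1.9175047 − 1 = 0.9175047.
Need (0.9175047)^m ≤ 10^(−8): m ≥ 8·ln10/|ln 0.9175047| = 18.4207/0.0860976 = 213.951 ⇒ m = 214.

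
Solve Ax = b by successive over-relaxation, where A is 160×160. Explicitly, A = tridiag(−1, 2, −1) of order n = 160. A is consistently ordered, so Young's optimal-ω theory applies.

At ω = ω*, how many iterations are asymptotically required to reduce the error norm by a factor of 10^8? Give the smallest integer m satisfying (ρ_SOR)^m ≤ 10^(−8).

spectrum of D⁻¹(L+U) = {cos(kπ/161) : 1≤k≤160}; ρ_J = cos(π/161) = 0.9998096.
1 − cos²(π/161) = sin²(π/161) ⇒ √(1−ρ_J²) = sin(π/161) = 0.0195118.
ω* = 2 / (1 + 0.0195118) = 2 / 1.0195118 ≈ 1.9617232.
and ρ(B_{ω*}) = 1.9617232 − 1 = 0.9617232.
8·ln10 = 18.4207; −ln(0.9617232) = 0.0390286; m = ⌈18.4207/0.0390286⌉ = ⌈471.980⌉ = 472.

m = 472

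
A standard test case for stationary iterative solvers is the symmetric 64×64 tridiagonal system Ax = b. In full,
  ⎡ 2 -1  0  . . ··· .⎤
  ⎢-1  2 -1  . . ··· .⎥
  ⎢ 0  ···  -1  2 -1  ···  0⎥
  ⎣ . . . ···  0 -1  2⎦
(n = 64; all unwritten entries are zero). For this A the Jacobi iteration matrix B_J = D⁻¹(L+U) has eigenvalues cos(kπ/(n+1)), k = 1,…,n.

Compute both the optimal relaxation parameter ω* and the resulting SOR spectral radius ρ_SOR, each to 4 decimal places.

ρ_J = max_k |cos(kπ/65)| = cos(π/65) = 0.9988
1 − cos²(π/65) = sin²(π/65) ⇒ √(1−ρ_J²) = sin(π/65) = 0.04831.
ω* = 2/(1+0.04831) = 1.9078
ρ_SOR = ω* − 1 = 1.9078 − 1 = 0.9078.

ω* = 1.9078, ρ_SOR = 0.9078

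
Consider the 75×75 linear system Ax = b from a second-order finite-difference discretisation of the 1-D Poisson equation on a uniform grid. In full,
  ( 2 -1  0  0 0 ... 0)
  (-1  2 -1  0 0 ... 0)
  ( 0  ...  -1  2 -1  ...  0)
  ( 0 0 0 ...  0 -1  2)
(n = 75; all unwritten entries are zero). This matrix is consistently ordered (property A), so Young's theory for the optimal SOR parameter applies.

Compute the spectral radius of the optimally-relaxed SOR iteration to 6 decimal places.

ρ_SOR = 0.920630

[ρ_J] n=75: ρ(B_J) = cos(π/(n+1)) = cos(π/76) = 0.999146.
√(1−ρ_J²) simplifies to sin(π/76) = 0.0413250.
Then 2/(1+√(1−ρ_J²)) = 2/(1+0.0413250); ω* = 2/1.0413250 = 1.920630.
ρ_SOR = ω* − 1 = 1.920630 − 1 = 0.920630.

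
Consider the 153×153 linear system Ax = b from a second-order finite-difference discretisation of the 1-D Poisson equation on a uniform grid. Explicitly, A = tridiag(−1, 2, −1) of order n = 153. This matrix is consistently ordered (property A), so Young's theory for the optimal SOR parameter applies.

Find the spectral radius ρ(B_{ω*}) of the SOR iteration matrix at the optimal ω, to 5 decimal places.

ρ_SOR = 0.96002

spectrum of D⁻¹(L+U) = {cos(kπ/154) : 1≤k≤153}; ρ_J = cos(π/154) = 0.99979.
√(1−ρ_J²) simplifies to sin(π/154) = 0.020399.
So ω* = 2/1.020399 = 1.96002 (Young).
and ρ(B_{ω*}) = 1.96002 − 1 = 0.96002.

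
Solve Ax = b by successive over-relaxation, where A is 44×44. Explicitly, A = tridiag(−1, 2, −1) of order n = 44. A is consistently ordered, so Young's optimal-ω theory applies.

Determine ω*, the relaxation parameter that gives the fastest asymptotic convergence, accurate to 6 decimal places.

ω* = 1.869584

[ρ_J] n=44: ρ(B_J) = cos(π/(n+1)) = cos(π/45) = 0.997564.
√(1 − cos²(π/45)) = sin(π/45) ≈ 0.0697565.
ω* = 2/(1 + 0.0697565) = 2/1.0697565 = 1.869584.
[ρ_SOR] ω* − 1 = 0.869584.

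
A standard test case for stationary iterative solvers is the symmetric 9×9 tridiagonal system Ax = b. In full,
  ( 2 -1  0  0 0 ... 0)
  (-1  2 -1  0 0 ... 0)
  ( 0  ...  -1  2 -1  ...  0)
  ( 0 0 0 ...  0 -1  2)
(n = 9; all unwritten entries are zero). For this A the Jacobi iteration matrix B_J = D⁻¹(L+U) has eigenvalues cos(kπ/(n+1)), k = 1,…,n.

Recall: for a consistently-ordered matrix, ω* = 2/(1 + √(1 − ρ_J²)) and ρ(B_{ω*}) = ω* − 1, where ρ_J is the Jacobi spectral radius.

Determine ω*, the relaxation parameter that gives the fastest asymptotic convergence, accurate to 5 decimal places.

ω* = 1.52786

½·tridiag(1,0,1) at n=9: λ_k = cos(kπ/10); max |λ| at k=1 ⇒ ρ_J = cos(π/10) ≈ 0.95106.
1 − cos²(π/10) = sin²(π/10) ⇒ √(1−ρ_J²) = sin(π/10) = 0.309017.
[ω*] 2 ÷ (1 + 0.309017) = 2 ÷ 1.309017 = 1.52786.
At ω = 1.52786 every |λ(B_ω)| = ω−1, so ρ_SOR = 0.52786.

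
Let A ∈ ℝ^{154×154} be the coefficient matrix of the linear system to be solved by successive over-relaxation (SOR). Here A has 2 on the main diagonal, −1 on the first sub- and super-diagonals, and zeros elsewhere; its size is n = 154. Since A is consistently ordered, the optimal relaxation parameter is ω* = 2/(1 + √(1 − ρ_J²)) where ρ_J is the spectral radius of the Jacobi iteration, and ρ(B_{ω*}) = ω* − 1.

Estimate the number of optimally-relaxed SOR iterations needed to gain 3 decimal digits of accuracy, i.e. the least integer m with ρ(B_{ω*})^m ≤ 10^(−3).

m = 171

ρ_J = max_k |cos(kπ/155)| = cos(π/155) = 0.9997946
√(1−ρ_J²) simplifies to sin(π/155) = 0.0202670.
ω* = 2 / (1 + 0.0202670) = 2 / 1.0202670 ≈ 1.9602712.
ρ_SOR = ω* − 1 ≈ 0.9602712.
m ≥ 3·ln10 / (−ln 0.9602712) = 170.396; smallest integer m = 171.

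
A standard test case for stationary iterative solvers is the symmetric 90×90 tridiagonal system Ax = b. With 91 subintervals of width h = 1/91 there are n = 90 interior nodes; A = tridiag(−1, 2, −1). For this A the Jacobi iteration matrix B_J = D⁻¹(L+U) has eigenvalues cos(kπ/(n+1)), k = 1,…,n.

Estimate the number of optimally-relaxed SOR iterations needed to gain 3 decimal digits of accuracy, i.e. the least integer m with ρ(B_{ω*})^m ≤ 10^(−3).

spectrum of D⁻¹(L+U) = {cos(kπ/91) : 1≤k≤90}; ρ_J = cos(π/91) = 0.9994041.
√(1−ρ_J²) simplifies to sin(π/91) = 0.0345161.
ω* = 2 / (1 + 0.0345161) = 2 / 1.0345161 ≈ 1.9332710.
ρ(B_{ω*}) = ω*−1 = 0.9332710
ρ_SOR^m ≤ 10^(−3) ⇔ m ≥ 3·ln10/(−ln 0.9332710) = 6.90776/0.0690597 = 100.026; m = ⌈100.026⌉ = 101.

m = 101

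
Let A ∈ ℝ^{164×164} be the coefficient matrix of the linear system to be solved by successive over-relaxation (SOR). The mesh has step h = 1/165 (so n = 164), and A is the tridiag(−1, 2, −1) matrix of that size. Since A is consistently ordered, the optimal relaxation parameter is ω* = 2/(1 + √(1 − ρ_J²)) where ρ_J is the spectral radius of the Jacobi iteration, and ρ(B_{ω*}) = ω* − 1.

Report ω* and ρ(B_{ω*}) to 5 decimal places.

ω* = 1.96263, ρ_SOR = 0.96263

[ρ_J] n=164: ρ(B_J) = cos(π/(n+1)) = cos(π/165) = 0.99982.
root = sin(π/165) = 0.019039  (since 1−cos² = sin²).
ω* = 2/(1+0.019039) = 1.96263
ρ(B_{ω*}) = ω*−1 = 0.96263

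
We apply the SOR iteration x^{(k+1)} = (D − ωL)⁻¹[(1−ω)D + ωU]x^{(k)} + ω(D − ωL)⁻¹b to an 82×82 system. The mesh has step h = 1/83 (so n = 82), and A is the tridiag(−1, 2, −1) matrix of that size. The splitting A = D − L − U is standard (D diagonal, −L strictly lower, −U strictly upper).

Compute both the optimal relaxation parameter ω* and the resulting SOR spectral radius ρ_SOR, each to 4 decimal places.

ω* = 1.9271, ρ_SOR = 0.9271

n=82: λ(B_J) = 1 − λ(A)/2 = cos(kπ/83); k=1 gives ρ_J = 0.9993.
root = sin(π/83) = 0.03784  (since 1−cos² = sin²).
Young: ω* = 2/(1+√(1−ρ_J²)) = 2/(1+0.03784) = 2/1.03784 = 1.9271.
ρ_SOR = ω* − 1 ≈ 0.9271.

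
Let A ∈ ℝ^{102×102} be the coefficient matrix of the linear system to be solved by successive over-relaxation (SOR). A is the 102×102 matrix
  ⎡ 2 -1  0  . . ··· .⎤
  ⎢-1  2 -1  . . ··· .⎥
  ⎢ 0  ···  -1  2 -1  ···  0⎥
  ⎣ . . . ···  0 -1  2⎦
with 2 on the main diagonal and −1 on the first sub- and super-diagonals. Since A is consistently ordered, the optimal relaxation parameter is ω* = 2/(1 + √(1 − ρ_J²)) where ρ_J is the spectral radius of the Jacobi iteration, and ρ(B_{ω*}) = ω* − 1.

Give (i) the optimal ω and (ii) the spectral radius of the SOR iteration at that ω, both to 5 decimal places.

ω* = 1.94081, ρ_SOR = 0.94081

With n=102, ρ(Jacobi) = cos(π/103) = 0.99953.
√(1 − cos²(π/103)) = sin(π/103) ≈ 0.030496.
Then 2/(1+√(1−ρ_J²)) = 2/(1+0.030496); ω* = 2/1.030496 = 1.94081.
ρ_SOR = ω* − 1 = 1.94081 − 1 = 0.94081.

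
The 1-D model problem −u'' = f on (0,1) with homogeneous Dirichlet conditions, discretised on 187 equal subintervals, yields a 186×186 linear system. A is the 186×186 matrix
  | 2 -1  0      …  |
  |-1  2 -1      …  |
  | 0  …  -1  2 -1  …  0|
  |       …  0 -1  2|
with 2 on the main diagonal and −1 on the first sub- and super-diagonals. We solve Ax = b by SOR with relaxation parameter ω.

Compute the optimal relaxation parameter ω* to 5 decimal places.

ω* = 1.96696

With n=186, ρ(Jacobi) = cos(π/187) = 0.99986.
√(1−ρ_J²) simplifies to sin(π/187) = 0.016799.
ω* = 2/(1+0.016799) = 1.96696
Hence ρ(B_{ω*}) = 1.96696 − 1 = 0.96696.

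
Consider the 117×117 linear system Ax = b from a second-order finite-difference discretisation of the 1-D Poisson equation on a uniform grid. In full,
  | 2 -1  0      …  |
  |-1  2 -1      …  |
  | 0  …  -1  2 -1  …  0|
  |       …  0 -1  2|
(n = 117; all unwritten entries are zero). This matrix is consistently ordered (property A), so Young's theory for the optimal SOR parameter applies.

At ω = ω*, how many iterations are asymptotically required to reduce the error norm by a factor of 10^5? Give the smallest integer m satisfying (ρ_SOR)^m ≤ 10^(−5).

spectrum of D⁻¹(L+U) = {cos(kπ/118) : 1≤k≤117}; ρ_J = cos(π/118) = 0.9996456.
√(1−ρ_J²) = |sin(π/118)| = 0.0266205
ω* = 2/(1 + 0.0266205) = 2/1.0266205 = 1.9481396.
Hence ρ(B_{ω*}) = 1.9481396 − 1 = 0.9481396.
ρ_SOR^m ≤ 10^(−5) ⇔ m ≥ 5·ln10/(−ln 0.9481396) = 11.5129/0.0532535 = 216.190; m = ⌈216.190⌉ = 217.

m = 217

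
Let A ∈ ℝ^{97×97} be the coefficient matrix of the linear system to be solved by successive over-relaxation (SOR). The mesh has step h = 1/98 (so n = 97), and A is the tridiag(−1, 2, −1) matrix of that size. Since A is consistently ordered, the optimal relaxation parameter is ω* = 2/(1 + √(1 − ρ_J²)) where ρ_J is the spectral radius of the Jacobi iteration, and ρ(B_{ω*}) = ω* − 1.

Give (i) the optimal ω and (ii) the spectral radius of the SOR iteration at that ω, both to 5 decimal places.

ω* = 1.93789, ρ_SOR = 0.93789

ρ_J = max_k |cos(kπ/98)| = cos(π/98) = 0.99949
√(1 − cos²(π/98)) = sin(π/98) ≈ 0.032052.
Young: ω* = 2/(1+√(1−ρ_J²)) = 2/(1+0.032052) = 2/1.032052 = 1.93789.
Hence ρ(B_{ω*}) = 1.93789 − 1 = 0.93789.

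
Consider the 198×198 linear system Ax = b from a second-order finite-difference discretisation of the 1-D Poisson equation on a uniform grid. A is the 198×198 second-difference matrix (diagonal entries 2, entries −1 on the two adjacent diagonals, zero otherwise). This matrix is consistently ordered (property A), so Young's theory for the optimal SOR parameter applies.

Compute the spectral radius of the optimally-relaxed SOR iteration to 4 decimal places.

ρ_SOR = 0.9689

n=198: λ(B_J) = 1 − λ(A)/2 = cos(kπ/199); k=1 gives ρ_J = 0.9999.
1 − cos²(π/199) = sin²(π/199) ⇒ √(1−ρ_J²) = sin(π/199) = 0.01579.
Then 2/(1+√(1−ρ_J²)) = 2/(1+0.01579); ω* = 2/1.01579 = 1.9689.
and ρ(B_{ω*}) = 1.9689 − 1 = 0.9689.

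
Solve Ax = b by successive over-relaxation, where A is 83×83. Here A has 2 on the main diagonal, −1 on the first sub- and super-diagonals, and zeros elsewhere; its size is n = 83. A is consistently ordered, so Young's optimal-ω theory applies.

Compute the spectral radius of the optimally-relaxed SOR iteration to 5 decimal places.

With n=83, ρ(Jacobi) = cos(π/84) = 0.99930.
√(1−ρ_J²) = |sin(π/84)| = 0.037391
ω* = 2/(1 + 0.037391) = 2/1.037391 = 1.92791.
At ω = 1.92791 every |λ(B_ω)| = ω−1, so ρ_SOR = 0.92791.

ρ_SOR = 0.92791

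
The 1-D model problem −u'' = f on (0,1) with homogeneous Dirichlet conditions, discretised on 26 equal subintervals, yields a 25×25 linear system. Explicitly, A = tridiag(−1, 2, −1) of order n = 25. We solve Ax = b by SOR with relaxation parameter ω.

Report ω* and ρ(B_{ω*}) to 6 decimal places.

n=25: λ(B_J) = 1 − λ(A)/2 = cos(kπ/26); k=1 gives ρ_J = 0.992709.
√(1−ρ_J²) = |sin(π/26)| = 0.1205367
[ω*] 2 ÷ (1 + 0.1205367) = 2 ÷ 1.1205367 = 1.784859.
ρ_SOR = ω* − 1 = 1.784859 − 1 = 0.784859.

ω* = 1.784859, ρ_SOR = 0.784859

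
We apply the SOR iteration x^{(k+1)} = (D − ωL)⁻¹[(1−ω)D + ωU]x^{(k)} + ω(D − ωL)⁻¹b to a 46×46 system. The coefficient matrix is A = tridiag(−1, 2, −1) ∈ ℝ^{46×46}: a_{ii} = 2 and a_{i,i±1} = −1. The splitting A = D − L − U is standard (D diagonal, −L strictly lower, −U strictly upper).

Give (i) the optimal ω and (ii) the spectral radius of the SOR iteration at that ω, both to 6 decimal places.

ω* = 1.874779, ρ_SOR = 0.874779

n=46: λ(B_J) = 1 − λ(A)/2 = cos(kπ/47); k=1 gives ρ_J = 0.997767.
1 − cos²(π/47) = sin²(π/47) ⇒ √(1−ρ_J²) = sin(π/47) = 0.0667926.
ω* = 2/(1+0.0667926) = 1.874779
At ω = 1.874779 every |λ(B_ω)| = ω−1, so ρ_SOR = 0.874779.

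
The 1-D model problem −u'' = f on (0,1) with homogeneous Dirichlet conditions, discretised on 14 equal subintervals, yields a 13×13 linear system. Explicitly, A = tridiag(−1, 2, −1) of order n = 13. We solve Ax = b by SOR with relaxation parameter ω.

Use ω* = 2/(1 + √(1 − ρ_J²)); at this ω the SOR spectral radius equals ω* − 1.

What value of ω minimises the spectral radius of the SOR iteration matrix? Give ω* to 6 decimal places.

ω* = 1.635964

n=13: λ(B_J) = 1 − λ(A)/2 = cos(kπ/14); k=1 gives ρ_J = 0.974928.
√(1−ρ_J²) = |sin(π/14)| = 0.2225209
[ω*] 2 ÷ (1 + 0.2225209) = 2 ÷ 1.2225209 = 1.635964.
ρ(B_{ω*}) = ω*−1 = 0.635964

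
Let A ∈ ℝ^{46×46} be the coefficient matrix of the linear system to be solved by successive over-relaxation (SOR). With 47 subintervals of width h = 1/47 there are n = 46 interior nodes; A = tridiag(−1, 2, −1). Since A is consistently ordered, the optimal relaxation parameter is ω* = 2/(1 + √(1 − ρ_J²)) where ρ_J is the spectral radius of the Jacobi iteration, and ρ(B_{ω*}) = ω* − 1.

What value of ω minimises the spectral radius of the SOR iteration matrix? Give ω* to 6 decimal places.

½·tridiag(1,0,1) at n=46: λ_k = cos(kπ/47); max |λ| at k=1 ⇒ ρ_J = cos(π/47) ≈ 0.997767.
√(1 − cos²(π/47)) = sin(π/47) ≈ 0.0667926.
ω* = 2/(1+0.0667926) = 1.874779
At ω = 1.874779 every |λ(B_ω)| = ω−1, so ρ_SOR = 0.874779.

ω* = 1.874779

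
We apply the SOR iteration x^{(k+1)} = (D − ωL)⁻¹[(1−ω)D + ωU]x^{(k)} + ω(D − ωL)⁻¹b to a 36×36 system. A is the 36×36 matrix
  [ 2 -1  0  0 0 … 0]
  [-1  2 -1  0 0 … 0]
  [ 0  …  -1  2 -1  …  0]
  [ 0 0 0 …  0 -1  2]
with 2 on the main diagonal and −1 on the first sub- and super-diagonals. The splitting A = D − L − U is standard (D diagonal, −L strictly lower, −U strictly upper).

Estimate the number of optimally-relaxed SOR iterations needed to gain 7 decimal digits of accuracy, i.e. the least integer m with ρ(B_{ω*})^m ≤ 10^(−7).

m = 95

spectrum of D⁻¹(L+U) = {cos(kπ/37) : 1≤k≤36}; ρ_J = cos(π/37) = 0.9963975.
√(1−ρ_J²) = |sin(π/37)| = 0.0848059
[ω*] 2 ÷ (1 + 0.0848059) = 2 ÷ 1.0848059 = 1.8436478.
ρ_SOR = ω* − 1 = 1.8436478 − 1 = 0.8436478.
Need (0.8436478)^m ≤ 10^(−7): m ≥ 7·ln10/|ln 0.8436478| = 16.1181/0.17002 = 94.801 ⇒ m = 95.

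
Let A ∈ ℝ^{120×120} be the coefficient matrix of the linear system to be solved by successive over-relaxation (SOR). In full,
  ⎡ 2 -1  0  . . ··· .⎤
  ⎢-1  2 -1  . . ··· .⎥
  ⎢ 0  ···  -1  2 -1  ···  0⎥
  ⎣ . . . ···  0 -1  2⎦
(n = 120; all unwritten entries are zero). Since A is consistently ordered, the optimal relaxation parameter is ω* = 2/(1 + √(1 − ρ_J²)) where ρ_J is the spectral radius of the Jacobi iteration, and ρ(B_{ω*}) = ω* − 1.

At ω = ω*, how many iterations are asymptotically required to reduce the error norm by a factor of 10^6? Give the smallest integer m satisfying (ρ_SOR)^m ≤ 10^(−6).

n=120: λ(B_J) = 1 − λ(A)/2 = cos(kπ/121); k=1 gives ρ_J = 0.9996630.
√(1−ρ_J²) = |sin(π/121)| = 0.0259607
ω* = 2/(1+0.0259607) = 1.9493924
ρ_SOR = ω* − 1 = 1.9493924 − 1 = 0.9493924.
ρ_SOR^m ≤ 10^(−6) ⇔ m ≥ 6·ln10/(−ln 0.9493924) = 13.8155/0.0519331 = 266.025; m = ⌈266.025⌉ = 267.

m = 267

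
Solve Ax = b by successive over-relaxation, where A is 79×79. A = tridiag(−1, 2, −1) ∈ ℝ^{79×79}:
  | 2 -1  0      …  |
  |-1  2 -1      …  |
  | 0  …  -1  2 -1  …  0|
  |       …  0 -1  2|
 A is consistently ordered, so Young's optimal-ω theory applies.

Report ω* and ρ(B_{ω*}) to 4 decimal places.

ω* = 1.9244, ρ_SOR = 0.9244

spectrum of D⁻¹(L+U) = {cos(kπ/80) : 1≤k≤79}; ρ_J = cos(π/80) = 0.9992.
1 − cos²(π/80) = sin²(π/80) ⇒ √(1−ρ_J²) = sin(π/80) = 0.03926.
ω* = 2 / (1 + 0.03926) = 2 / 1.03926 ≈ 1.9244.
ρ_SOR = ω* − 1 ≈ 0.9244.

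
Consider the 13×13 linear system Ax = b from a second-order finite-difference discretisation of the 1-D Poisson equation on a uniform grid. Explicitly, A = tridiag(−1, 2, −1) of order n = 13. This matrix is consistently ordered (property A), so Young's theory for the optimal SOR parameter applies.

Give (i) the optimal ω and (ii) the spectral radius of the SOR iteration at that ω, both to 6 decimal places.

ω* = 1.635964, ρ_SOR = 0.635964

spectrum of D⁻¹(L+U) = {cos(kπ/14) : 1≤k≤13}; ρ_J = cos(π/14) = 0.974928.
√(1 − cos²(π/14)) = sin(π/14) ≈ 0.2225209.
[ω*] 2 ÷ (1 + 0.2225209) = 2 ÷ 1.2225209 = 1.635964.
ρ_SOR = ω* − 1 = 1.635964 − 1 = 0.635964.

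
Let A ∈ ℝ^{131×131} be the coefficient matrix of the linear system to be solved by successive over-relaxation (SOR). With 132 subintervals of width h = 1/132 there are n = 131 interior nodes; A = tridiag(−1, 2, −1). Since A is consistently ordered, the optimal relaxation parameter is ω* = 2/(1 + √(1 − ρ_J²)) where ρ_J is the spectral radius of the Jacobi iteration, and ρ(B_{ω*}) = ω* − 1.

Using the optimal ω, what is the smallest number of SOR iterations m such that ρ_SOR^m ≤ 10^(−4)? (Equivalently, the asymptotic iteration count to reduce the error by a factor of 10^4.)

With n=131, ρ(Jacobi) = cos(π/132) = 0.9997168.
√(1 − cos²(π/132)) = sin(π/132) ≈ 0.0237977.
Then 2/(1+√(1−ρ_J²)) = 2/(1+0.0237977); ω* = 2/1.0237977 = 1.9535109.
and ρ(B_{ω*}) = 1.9535109 − 1 = 0.9535109.
(0.9535109)^m ≤ 10^{−4}  ⇒  m·ln(0.9535109) ≤ −4·ln10  ⇒  m ≥ 193.477  ⇒  m = 194

m = 194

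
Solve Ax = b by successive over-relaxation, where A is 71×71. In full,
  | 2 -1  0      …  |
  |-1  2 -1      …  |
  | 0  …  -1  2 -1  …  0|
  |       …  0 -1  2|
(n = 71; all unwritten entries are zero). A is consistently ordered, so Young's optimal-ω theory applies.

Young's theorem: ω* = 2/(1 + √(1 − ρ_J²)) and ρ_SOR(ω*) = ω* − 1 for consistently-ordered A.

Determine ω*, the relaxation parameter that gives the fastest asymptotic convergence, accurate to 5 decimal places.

ω* = 1.91641

ρ_J = max_k |cos(kπ/72)| = cos(π/72) = 0.99905
√(1 − cos²(π/72)) = sin(π/72) ≈ 0.043619.
ω* = 2 / (1 + 0.043619) = 2 / 1.043619 ≈ 1.91641.
At ω = 1.91641 every |λ(B_ω)| = ω−1, so ρ_SOR = 0.91641.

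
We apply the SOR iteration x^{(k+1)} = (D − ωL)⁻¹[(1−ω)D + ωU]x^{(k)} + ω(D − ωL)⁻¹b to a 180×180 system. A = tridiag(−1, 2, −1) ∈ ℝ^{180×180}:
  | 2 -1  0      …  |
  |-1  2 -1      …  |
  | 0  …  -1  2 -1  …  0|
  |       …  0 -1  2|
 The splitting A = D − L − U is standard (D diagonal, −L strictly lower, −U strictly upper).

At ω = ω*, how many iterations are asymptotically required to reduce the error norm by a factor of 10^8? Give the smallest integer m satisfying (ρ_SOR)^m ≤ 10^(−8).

m = 531

n=180: λ(B_J) = 1 − λ(A)/2 = cos(kπ/181); k=1 gives ρ_J = 0.9998494.
1 − cos²(π/181) = sin²(π/181) ⇒ √(1−ρ_J²) = sin(π/181) = 0.0173560.
ω* = 2 / (1 + 0.0173560) = 2 / 1.0173560 ≈ 1.9658802.
and ρ(B_{ω*}) = 1.9658802 − 1 = 0.9658802.
8·ln10 = 18.4207; −ln(0.9658802) = 0.0347155; m = ⌈18.4207/0.0347155⌉ = ⌈530.619⌉ = 531.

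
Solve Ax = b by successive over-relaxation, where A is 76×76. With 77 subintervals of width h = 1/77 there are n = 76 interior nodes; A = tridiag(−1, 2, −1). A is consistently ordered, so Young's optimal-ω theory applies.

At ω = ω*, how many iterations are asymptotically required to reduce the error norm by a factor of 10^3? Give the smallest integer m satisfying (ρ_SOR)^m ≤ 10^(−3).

m = 85

With n=76, ρ(Jacobi) = cos(π/77) = 0.9991678.
root = sin(π/77) = 0.0407886  (since 1−cos² = sin²).
ω* = 2/(1+0.0407886) = 1.9216198
[ρ_SOR] ω* − 1 = 0.9216198.
(0.9216198)^m ≤ 10^{−3}  ⇒  m·ln(0.9216198) ≤ −3·ln10  ⇒  m ≥ 84.631  ⇒  m = 85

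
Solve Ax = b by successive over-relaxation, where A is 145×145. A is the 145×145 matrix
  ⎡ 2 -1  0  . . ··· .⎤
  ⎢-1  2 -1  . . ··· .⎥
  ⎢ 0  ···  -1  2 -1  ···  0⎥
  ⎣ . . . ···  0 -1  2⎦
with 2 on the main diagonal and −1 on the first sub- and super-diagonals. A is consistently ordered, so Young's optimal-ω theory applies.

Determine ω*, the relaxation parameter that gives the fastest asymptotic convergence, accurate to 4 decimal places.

ω* = 1.9579

ρ_J = max_k |cos(kπ/146)| = cos(π/146) = 0.9998
√(1−ρ_J²) simplifies to sin(π/146) = 0.02152.
Then 2/(1+√(1−ρ_J²)) = 2/(1+0.02152); ω* = 2/1.02152 = 1.9579.
and ρ(B_{ω*}) = 1.9579 − 1 = 0.9579.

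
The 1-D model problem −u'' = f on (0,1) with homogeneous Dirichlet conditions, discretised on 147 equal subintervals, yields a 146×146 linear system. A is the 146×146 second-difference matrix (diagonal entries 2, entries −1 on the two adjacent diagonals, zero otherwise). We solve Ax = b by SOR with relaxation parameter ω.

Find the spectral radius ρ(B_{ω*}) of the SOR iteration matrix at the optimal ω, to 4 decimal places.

ρ_J = max_k |cos(kπ/147)| = cos(π/147) = 0.9998
√(1−ρ_J²) simplifies to sin(π/147) = 0.02137.
[ω*] 2 ÷ (1 + 0.02137) = 2 ÷ 1.02137 = 1.9582.
ρ_SOR = ω* − 1 = 1.9582 − 1 = 0.9582.

ρ_SOR = 0.9582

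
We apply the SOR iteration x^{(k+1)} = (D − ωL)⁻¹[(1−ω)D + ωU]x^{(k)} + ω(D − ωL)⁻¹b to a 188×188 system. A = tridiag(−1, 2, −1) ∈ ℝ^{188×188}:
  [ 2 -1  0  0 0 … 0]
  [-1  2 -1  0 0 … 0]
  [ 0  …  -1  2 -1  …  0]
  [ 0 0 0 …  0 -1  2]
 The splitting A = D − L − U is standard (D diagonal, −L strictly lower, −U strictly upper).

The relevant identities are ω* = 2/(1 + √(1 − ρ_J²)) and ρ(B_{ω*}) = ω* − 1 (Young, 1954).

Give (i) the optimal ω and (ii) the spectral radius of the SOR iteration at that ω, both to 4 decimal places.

ω* = 1.9673, ρ_SOR = 0.9673

spectrum of D⁻¹(L+U) = {cos(kπ/189) : 1≤k≤188}; ρ_J = cos(π/189) = 0.9999.
1 − cos²(π/189) = sin²(π/189) ⇒ √(1−ρ_J²) = sin(π/189) = 0.01662.
So ω* = 2/1.01662 = 1.9673 (Young).
ρ(B_{ω*}) = ω*−1 = 0.9673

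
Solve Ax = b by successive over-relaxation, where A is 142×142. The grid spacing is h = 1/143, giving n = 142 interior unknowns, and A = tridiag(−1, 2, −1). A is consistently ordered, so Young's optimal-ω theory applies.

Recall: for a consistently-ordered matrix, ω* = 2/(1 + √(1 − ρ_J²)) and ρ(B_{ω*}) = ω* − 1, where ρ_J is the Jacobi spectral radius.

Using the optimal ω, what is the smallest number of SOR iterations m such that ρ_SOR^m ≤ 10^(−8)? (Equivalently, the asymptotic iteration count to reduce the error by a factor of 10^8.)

n=142: λ(B_J) = 1 − λ(A)/2 = cos(kπ/143); k=1 gives ρ_J = 0.9997587.
√(1 − cos²(π/143)) = sin(π/143) ≈ 0.0219674.
ω* = 2/(1 + 0.0219674) = 2/1.0219674 = 1.9570096.
and ρ(B_{ω*}) = 1.9570096 − 1 = 0.9570096.
For 8 digits: m = 8·ln10 / (−ln 0.9570096) = 18.4207/0.0439419 = 419.206; round up → m = 420.

m = 420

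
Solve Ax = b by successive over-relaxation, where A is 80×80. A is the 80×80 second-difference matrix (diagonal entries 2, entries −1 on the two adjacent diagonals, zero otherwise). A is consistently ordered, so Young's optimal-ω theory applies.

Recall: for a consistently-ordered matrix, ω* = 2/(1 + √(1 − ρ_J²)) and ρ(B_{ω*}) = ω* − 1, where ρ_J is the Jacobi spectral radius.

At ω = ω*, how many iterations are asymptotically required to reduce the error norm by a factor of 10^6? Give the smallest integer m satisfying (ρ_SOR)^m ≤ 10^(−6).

B_J for the 80×80 system has eigenvalues cos(kπ/81); ρ_J = cos(π/81) = 0.9992480.
root = sin(π/81) = 0.0387754  (since 1−cos² = sin²).
[ω*] 2 ÷ (1 + 0.0387754) = 2 ÷ 1.0387754 = 1.9253440.
ρ_SOR = ω* − 1 ≈ 0.9253440.
ρ_SOR^m ≤ 10^(−6) ⇔ m ≥ 6·ln10/(−ln 0.9253440) = 13.8155/0.0775897 = 178.058; m = ⌈178.058⌉ = 179.

m = 179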